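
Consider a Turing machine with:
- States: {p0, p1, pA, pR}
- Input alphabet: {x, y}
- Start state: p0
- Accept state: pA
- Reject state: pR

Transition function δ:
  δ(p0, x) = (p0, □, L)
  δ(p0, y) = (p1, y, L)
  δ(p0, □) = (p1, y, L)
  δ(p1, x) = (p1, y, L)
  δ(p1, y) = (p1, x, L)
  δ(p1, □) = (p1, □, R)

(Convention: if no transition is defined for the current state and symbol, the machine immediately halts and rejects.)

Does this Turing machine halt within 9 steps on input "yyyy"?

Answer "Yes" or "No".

Execution trace:
Initial: [p0]yyyy
Step 1: δ(p0, y) = (p1, y, L) → [p1]□yyyy
Step 2: δ(p1, □) = (p1, □, R) → □[p1]yyyy
Step 3: δ(p1, y) = (p1, x, L) → [p1]□xyyy
Step 4: δ(p1, □) = (p1, □, R) → □[p1]xyyy
Step 5: δ(p1, x) = (p1, y, L) → [p1]□yyyy
Step 6: δ(p1, □) = (p1, □, R) → □[p1]yyyy
Step 7: δ(p1, y) = (p1, x, L) → [p1]□xyyy
Step 8: δ(p1, □) = (p1, □, R) → □[p1]xyyy
Step 9: δ(p1, x) = (p1, y, L) → [p1]□yyyy

The machine has not reached a halting state after 9 steps.
The machine did not halt within the 9-step bound.

Answer: No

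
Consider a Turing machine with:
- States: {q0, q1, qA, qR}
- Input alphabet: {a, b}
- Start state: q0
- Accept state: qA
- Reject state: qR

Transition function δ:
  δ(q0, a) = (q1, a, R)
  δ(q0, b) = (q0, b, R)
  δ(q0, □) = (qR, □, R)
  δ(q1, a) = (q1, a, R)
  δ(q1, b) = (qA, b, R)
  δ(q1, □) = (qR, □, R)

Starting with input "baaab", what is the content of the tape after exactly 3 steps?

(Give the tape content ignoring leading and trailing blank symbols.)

Execution trace:
Initial: [q0]baaab
Step 1: δ(q0, b) = (q0, b, R) → b[q0]aaab
Step 2: δ(q0, a) = (q1, a, R) → ba[q1]aab
Step 3: δ(q1, a) = (q1, a, R) → baa[q1]ab

After 3 steps, the tape (ignoring leading/trailing blanks) is: baaab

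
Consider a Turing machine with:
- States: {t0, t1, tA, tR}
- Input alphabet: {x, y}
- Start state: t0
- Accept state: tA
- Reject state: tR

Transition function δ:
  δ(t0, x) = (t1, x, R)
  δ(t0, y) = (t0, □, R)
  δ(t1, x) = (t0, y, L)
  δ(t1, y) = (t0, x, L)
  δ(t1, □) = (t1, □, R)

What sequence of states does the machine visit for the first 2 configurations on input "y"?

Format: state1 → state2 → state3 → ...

Execution trace:
Initial: [t0]y
Step 1: δ(t0, y) = (t0, □, R) → □[t0]□

No transition is defined for δ(t0, □). By convention the machine halts and rejects.

State sequence: t0 → t0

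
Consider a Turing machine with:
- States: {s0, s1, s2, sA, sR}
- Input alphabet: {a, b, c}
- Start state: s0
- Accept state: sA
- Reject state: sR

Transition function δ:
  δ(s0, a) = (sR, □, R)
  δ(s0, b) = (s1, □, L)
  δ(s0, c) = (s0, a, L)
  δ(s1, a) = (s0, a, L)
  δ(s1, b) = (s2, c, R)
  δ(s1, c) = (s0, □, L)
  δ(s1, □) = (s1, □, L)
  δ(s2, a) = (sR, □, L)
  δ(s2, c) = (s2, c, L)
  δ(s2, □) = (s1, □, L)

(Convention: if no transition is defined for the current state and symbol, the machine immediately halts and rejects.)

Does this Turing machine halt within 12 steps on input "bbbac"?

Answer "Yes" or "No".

Execution trace:
Initial: [s0]bbbac
Step 1: δ(s0, b) = (s1, □, L) → [s1]□□bbac
Step 2: δ(s1, □) = (s1, □, L) → [s1]□□□bbac
Step 3: δ(s1, □) = (s1, □, L) → [s1]□□□□bbac
Step 4: δ(s1, □) = (s1, □, L) → [s1]□□□□□bbac
Step 5: δ(s1, □) = (s1, □, L) → [s1]□□□□□□bbac
Step 6: δ(s1, □) = (s1, □, L) → [s1]□□□□□□□bbac
Step 7: δ(s1, □) = (s1, □, L) → [s1]□□□□□□□□bbac
Step 8: δ(s1, □) = (s1, □, L) → [s1]□□□□□□□□□bbac
Step 9: δ(s1, □) = (s1, □, L) → [s1]□□□□□□□□□□bbac
Step 10: δ(s1, □) = (s1, □, L) → [s1]□□□□□□□□□□□bbac
Step 11: δ(s1, □) = (s1, □, L) → [s1]□□□□□□□□□□□□bbac
Step 12: δ(s1, □) = (s1, □, L) → [s1]□□□□□□□□□□□□□bbac

The machine has not reached a halting state after 12 steps.
The machine did not halt within the 12-step bound.

Answer: No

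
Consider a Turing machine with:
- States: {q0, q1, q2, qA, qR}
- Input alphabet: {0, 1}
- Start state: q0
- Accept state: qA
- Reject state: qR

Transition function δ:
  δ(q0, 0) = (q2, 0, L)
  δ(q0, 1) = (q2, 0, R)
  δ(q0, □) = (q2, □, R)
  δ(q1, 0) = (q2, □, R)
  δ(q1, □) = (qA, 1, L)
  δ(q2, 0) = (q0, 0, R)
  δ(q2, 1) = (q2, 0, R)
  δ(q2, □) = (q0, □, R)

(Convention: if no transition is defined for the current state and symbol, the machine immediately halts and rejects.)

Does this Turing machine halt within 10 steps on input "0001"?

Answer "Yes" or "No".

Execution trace:
Initial: [q0]0001
Step 1: δ(q0, 0) = (q2, 0, L) → [q2]□0001
Step 2: δ(q2, □) = (q0, □, R) → □[q0]0001
Step 3: δ(q0, 0) = (q2, 0, L) → [q2]□0001
Step 4: δ(q2, □) = (q0, □, R) → □[q0]0001
Step 5: δ(q0, 0) = (q2, 0, L) → [q2]□0001
Step 6: δ(q2, □) = (q0, □, R) → □[q0]0001
Step 7: δ(q0, 0) = (q2, 0, L) → [q2]□0001
Step 8: δ(q2, □) = (q0, □, R) → □[q0]0001
Step 9: δ(q0, 0) = (q2, 0, L) → [q2]□0001
Step 10: δ(q2, □) = (q0, □, R) → □[q0]0001

The machine has not reached a halting state after 10 steps.
The machine did not halt within the 10-step bound.

Answer: No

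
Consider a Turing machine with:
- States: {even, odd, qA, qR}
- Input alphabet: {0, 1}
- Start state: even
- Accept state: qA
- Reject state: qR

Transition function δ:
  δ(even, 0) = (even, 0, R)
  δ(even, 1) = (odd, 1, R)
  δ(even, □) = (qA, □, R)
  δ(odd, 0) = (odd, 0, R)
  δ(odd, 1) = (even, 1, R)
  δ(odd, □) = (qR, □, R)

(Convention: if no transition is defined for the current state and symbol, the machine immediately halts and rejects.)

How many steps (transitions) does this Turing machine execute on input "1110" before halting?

Execution trace:
Initial: [even]1110
Step 1: δ(even, 1) = (odd, 1, R) → 1[odd]110
Step 2: δ(odd, 1) = (even, 1, R) → 11[even]10
Step 3: δ(even, 1) = (odd, 1, R) → 111[odd]0
Step 4: δ(odd, 0) = (odd, 0, R) → 1110[odd]□
Step 5: δ(odd, □) = (qR, □, R) → 1110□[qR]□

The machine reaches the reject state qR and halts.

The machine executed 5 steps before halting.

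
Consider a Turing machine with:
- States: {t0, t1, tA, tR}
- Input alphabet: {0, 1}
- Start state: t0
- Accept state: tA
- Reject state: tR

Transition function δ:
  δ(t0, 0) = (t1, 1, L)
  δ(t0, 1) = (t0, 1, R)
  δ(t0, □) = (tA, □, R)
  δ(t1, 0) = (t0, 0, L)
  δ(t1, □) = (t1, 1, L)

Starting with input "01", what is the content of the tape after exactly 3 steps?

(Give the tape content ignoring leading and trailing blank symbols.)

Execution trace:
Initial: [t0]01
Step 1: δ(t0, 0) = (t1, 1, L) → [t1]□11
Step 2: δ(t1, □) = (t1, 1, L) → [t1]□111
Step 3: δ(t1, □) = (t1, 1, L) → [t1]□1111

After 3 steps, the tape (ignoring leading/trailing blanks) is: 1111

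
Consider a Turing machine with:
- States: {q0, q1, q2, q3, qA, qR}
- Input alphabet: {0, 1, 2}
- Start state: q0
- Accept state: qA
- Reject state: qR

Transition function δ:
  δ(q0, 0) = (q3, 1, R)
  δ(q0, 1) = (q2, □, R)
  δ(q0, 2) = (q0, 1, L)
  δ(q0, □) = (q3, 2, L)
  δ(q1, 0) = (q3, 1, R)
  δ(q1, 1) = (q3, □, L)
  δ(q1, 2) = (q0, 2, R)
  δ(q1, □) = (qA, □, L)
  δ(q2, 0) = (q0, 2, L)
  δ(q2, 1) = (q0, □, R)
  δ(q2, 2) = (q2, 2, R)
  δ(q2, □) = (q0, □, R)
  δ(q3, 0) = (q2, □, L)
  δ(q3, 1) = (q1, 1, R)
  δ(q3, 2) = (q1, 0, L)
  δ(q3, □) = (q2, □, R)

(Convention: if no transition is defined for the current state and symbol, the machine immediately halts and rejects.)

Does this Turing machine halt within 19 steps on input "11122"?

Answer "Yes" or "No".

Execution trace:
Initial: [q0]11122
Step 1: δ(q0, 1) = (q2, □, R) → □[q2]1122
Step 2: δ(q2, 1) = (q0, □, R) → □□[q0]122
Step 3: δ(q0, 1) = (q2, □, R) → □□□[q2]22
Step 4: δ(q2, 2) = (q2, 2, R) → □□□2[q2]2
Step 5: δ(q2, 2) = (q2, 2, R) → □□□22[q2]□
Step 6: δ(q2, □) = (q0, □, R) → □□□22□[q0]□
Step 7: δ(q0, □) = (q3, 2, L) → □□□22[q3]□2
Step 8: δ(q3, □) = (q2, □, R) → □□□22□[q2]2
Step 9: δ(q2, 2) = (q2, 2, R) → □□□22□2[q2]□
Step 10: δ(q2, □) = (q0, □, R) → □□□22□2□[q0]□
Step 11: δ(q0, □) = (q3, 2, L) → □□□22□2[q3]□2
Step 12: δ(q3, □) = (q2, □, R) → □□□22□2□[q2]2
Step 13: δ(q2, 2) = (q2, 2, R) → □□□22□2□2[q2]□
Step 14: δ(q2, □) = (q0, □, R) → □□□22□2□2□[q0]□
Step 15: δ(q0, □) = (q3, 2, L) → □□□22□2□2[q3]□2
Step 16: δ(q3, □) = (q2, □, R) → □□□22□2□2□[q2]2
Step 17: δ(q2, 2) = (q2, 2, R) → □□□22□2□2□2[q2]□
Step 18: δ(q2, □) = (q0, □, R) → □□□22□2□2□2□[q0]□
Step 19: δ(q0, □) = (q3, 2, L) → □□□22□2□2□2[q3]□2

The machine has not reached a halting state after 19 steps.
The machine did not halt within the 19-step bound.

Answer: No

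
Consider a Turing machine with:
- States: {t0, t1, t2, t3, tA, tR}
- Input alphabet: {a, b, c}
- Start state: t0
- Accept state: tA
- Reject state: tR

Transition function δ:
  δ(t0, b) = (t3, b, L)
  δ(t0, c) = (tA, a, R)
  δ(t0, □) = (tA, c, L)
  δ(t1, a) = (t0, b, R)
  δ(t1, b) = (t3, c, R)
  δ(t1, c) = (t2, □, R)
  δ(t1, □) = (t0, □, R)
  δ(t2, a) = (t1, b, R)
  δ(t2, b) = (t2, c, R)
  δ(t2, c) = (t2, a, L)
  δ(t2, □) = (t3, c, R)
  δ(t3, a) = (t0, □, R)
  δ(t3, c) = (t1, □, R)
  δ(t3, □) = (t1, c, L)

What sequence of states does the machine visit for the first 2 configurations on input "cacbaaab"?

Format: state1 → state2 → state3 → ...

Execution trace:
Initial: [t0]cacbaaab
Step 1: δ(t0, c) = (tA, a, R) → a[tA]acbaaab

The machine reaches the accept state tA and halts.

State sequence: t0 → tA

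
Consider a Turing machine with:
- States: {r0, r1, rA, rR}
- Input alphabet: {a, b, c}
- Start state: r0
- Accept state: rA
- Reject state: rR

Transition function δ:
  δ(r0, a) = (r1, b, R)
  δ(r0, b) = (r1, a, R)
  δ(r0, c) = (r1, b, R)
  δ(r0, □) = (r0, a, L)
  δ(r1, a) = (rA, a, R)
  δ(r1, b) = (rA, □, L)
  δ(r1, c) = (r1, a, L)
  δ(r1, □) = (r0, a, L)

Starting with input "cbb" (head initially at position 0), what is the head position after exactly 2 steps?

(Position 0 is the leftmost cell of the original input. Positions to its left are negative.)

Execution trace (head position shown):
Step 0: [r0]cbb  (head at position 0)
Step 1: move right → b[r1]bb  (head at position 1)
Step 2: move left → [rA]b□b  (head at position 0)

After 2 steps, the head is at position 0.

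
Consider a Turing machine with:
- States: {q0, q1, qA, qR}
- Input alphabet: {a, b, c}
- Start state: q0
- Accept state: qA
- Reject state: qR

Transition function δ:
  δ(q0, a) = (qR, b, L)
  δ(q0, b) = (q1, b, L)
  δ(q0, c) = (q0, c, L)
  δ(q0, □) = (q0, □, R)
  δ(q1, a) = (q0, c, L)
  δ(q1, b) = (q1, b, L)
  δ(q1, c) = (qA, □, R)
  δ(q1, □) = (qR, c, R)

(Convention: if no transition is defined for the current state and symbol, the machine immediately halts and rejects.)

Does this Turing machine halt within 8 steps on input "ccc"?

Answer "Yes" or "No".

Execution trace:
Initial: [q0]ccc
Step 1: δ(q0, c) = (q0, c, L) → [q0]□ccc
Step 2: δ(q0, □) = (q0, □, R) → □[q0]ccc
Step 3: δ(q0, c) = (q0, c, L) → [q0]□ccc
Step 4: δ(q0, □) = (q0, □, R) → □[q0]ccc
Step 5: δ(q0, c) = (q0, c, L) → [q0]□ccc
Step 6: δ(q0, □) = (q0, □, R) → □[q0]ccc
Step 7: δ(q0, c) = (q0, c, L) → [q0]□ccc
Step 8: δ(q0, □) = (q0, □, R) → □[q0]ccc

The machine has not reached a halting state after 8 steps.
The machine did not halt within the 8-step bound.

Answer: No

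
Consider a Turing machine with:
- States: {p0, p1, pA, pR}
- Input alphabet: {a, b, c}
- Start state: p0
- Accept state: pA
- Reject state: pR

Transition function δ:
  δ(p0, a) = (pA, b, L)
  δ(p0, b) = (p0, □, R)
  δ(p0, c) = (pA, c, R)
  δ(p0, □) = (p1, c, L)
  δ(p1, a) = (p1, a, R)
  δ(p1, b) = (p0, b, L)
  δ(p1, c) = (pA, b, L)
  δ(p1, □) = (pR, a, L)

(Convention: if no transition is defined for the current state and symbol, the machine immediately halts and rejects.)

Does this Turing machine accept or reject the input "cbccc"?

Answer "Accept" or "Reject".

Execution trace:
Initial: [p0]cbccc
Step 1: δ(p0, c) = (pA, c, R) → c[pA]bccc

The machine reaches the accept state pA and halts.

Answer: Accept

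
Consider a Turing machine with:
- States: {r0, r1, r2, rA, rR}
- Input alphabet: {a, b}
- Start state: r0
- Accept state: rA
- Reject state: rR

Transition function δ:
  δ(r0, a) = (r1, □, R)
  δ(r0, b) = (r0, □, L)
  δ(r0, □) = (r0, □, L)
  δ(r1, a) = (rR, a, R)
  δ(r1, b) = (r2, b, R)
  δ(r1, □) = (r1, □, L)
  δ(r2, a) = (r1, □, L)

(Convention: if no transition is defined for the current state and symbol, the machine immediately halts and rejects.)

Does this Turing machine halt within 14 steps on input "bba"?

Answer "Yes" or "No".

Execution trace:
Initial: [r0]bba
Step 1: δ(r0, b) = (r0, □, L) → [r0]□□ba
Step 2: δ(r0, □) = (r0, □, L) → [r0]□□□ba
Step 3: δ(r0, □) = (r0, □, L) → [r0]□□□□ba
Step 4: δ(r0, □) = (r0, □, L) → [r0]□□□□□ba
Step 5: δ(r0, □) = (r0, □, L) → [r0]□□□□□□ba
Step 6: δ(r0, □) = (r0, □, L) → [r0]□□□□□□□ba
Step 7: δ(r0, □) = (r0, □, L) → [r0]□□□□□□□□ba
Step 8: δ(r0, □) = (r0, □, L) → [r0]□□□□□□□□□ba
Step 9: δ(r0, □) = (r0, □, L) → [r0]□□□□□□□□□□ba
Step 10: δ(r0, □) = (r0, □, L) → [r0]□□□□□□□□□□□ba
Step 11: δ(r0, □) = (r0, □, L) → [r0]□□□□□□□□□□□□ba
Step 12: δ(r0, □) = (r0, □, L) → [r0]□□□□□□□□□□□□□ba
Step 13: δ(r0, □) = (r0, □, L) → [r0]□□□□□□□□□□□□□□ba
Step 14: δ(r0, □) = (r0, □, L) → [r0]□□□□□□□□□□□□□□□ba

The machine has not reached a halting state after 14 steps.
The machine did not halt within the 14-step bound.

Answer: No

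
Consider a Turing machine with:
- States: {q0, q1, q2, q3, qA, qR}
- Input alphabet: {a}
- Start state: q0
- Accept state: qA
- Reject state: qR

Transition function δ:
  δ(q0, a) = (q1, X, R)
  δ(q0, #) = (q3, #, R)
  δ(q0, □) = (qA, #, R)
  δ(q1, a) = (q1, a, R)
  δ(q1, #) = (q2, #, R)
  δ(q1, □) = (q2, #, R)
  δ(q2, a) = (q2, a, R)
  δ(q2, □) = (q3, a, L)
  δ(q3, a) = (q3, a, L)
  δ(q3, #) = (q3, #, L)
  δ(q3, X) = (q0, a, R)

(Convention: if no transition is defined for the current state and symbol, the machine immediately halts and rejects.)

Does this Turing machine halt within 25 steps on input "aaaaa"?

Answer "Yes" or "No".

Execution trace:
Initial: [q0]aaaaa
Step 1: δ(q0, a) = (q1, X, R) → X[q1]aaaa
Step 2: δ(q1, a) = (q1, a, R) → Xa[q1]aaa
Step 3: δ(q1, a) = (q1, a, R) → Xaa[q1]aa
Step 4: δ(q1, a) = (q1, a, R) → Xaaa[q1]a
Step 5: δ(q1, a) = (q1, a, R) → Xaaaa[q1]□
Step 6: δ(q1, □) = (q2, #, R) → Xaaaa#[q2]□
Step 7: δ(q2, □) = (q3, a, L) → Xaaaa[q3]#a
Step 8: δ(q3, #) = (q3, #, L) → Xaaa[q3]a#a
Step 9: δ(q3, a) = (q3, a, L) → Xaa[q3]aa#a
Step 10: δ(q3, a) = (q3, a, L) → Xa[q3]aaa#a
Step 11: δ(q3, a) = (q3, a, L) → X[q3]aaaa#a
Step 12: δ(q3, a) = (q3, a, L) → [q3]Xaaaa#a
Step 13: δ(q3, X) = (q0, a, R) → a[q0]aaaa#a
Step 14: δ(q0, a) = (q1, X, R) → aX[q1]aaa#a
Step 15: δ(q1, a) = (q1, a, R) → aXa[q1]aa#a
Step 16: δ(q1, a) = (q1, a, R) → aXaa[q1]a#a
Step 17: δ(q1, a) = (q1, a, R) → aXaaa[q1]#a
Step 18: δ(q1, #) = (q2, #, R) → aXaaa#[q2]a
Step 19: δ(q2, a) = (q2, a, R) → aXaaa#a[q2]□
Step 20: δ(q2, □) = (q3, a, L) → aXaaa#[q3]aa
Step 21: δ(q3, a) = (q3, a, L) → aXaaa[q3]#aa
Step 22: δ(q3, #) = (q3, #, L) → aXaa[q3]a#aa
Step 23: δ(q3, a) = (q3, a, L) → aXa[q3]aa#aa
Step 24: δ(q3, a) = (q3, a, L) → aX[q3]aaa#aa
Step 25: δ(q3, a) = (q3, a, L) → a[q3]Xaaa#aa

The machine has not reached a halting state after 25 steps.
The machine did not halt within the 25-step bound.

Answer: No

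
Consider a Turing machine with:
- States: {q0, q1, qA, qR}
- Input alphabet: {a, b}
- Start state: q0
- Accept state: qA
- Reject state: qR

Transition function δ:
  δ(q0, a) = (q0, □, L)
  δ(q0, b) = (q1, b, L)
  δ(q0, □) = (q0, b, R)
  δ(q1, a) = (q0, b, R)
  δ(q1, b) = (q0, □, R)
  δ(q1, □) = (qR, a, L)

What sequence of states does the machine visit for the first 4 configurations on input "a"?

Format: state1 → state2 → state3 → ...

Execution trace:
Initial: [q0]a
Step 1: δ(q0, a) = (q0, □, L) → [q0]□□
Step 2: δ(q0, □) = (q0, b, R) → b[q0]□
Step 3: δ(q0, □) = (q0, b, R) → bb[q0]□

State sequence: q0 → q0 → q0 → q0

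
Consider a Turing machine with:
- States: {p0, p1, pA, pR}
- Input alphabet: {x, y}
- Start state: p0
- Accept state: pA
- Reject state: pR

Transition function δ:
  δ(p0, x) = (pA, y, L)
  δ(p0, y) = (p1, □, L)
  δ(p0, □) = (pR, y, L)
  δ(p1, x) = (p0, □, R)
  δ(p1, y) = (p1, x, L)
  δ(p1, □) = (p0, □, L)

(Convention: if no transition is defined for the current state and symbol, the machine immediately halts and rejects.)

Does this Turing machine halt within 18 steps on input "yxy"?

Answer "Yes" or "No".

Execution trace:
Initial: [p0]yxy
Step 1: δ(p0, y) = (p1, □, L) → [p1]□□xy
Step 2: δ(p1, □) = (p0, □, L) → [p0]□□□xy
Step 3: δ(p0, □) = (pR, y, L) → [pR]□y□□xy

The machine reaches the reject state pR and halts.
The machine halted after 3 steps (within the 18-step bound).

Answer: Yes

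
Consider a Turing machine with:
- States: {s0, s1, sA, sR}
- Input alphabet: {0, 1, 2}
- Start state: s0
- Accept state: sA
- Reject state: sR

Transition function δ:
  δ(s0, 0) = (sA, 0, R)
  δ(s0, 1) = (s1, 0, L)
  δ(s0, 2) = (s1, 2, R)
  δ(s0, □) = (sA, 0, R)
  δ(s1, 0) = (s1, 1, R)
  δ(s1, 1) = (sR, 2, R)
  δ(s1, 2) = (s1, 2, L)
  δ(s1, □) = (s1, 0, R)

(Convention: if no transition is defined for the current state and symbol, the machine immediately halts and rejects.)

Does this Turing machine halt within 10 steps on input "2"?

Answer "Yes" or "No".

Execution trace:
Initial: [s0]2
Step 1: δ(s0, 2) = (s1, 2, R) → 2[s1]□
Step 2: δ(s1, □) = (s1, 0, R) → 20[s1]□
Step 3: δ(s1, □) = (s1, 0, R) → 200[s1]□
Step 4: δ(s1, □) = (s1, 0, R) → 2000[s1]□
Step 5: δ(s1, □) = (s1, 0, R) → 20000[s1]□
Step 6: δ(s1, □) = (s1, 0, R) → 200000[s1]□
Step 7: δ(s1, □) = (s1, 0, R) → 2000000[s1]□
Step 8: δ(s1, □) = (s1, 0, R) → 20000000[s1]□
Step 9: δ(s1, □) = (s1, 0, R) → 200000000[s1]□
Step 10: δ(s1, □) = (s1, 0, R) → 2000000000[s1]□

The machine has not reached a halting state after 10 steps.
The machine did not halt within the 10-step bound.

Answer: No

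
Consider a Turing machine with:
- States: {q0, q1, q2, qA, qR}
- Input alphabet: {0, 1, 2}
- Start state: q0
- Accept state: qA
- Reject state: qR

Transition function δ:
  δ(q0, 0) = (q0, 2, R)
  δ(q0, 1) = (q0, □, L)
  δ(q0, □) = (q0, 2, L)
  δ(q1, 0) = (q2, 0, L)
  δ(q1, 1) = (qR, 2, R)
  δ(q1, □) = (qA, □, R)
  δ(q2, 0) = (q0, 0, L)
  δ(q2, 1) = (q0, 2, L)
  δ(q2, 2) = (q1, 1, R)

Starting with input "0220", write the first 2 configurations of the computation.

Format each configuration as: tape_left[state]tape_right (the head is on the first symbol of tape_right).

Transitions applied:
Step 1: δ(q0, 0) = (q0, 2, R)

The first 2 configurations are:
[q0]0220 ⊢ 2[q0]220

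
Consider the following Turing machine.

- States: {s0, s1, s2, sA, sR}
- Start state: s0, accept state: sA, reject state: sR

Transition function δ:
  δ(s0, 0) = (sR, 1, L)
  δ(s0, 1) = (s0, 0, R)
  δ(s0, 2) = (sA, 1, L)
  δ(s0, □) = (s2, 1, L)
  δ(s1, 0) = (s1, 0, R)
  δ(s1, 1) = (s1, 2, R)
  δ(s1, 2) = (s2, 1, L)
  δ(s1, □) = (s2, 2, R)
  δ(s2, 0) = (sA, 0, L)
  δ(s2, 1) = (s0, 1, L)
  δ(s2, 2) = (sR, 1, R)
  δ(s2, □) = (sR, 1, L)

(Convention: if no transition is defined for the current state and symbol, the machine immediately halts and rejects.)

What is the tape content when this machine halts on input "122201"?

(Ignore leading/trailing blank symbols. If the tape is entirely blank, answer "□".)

Execution trace:
Initial: [s0]122201
Step 1: δ(s0, 1) = (s0, 0, R) → 0[s0]22201
Step 2: δ(s0, 2) = (sA, 1, L) → [sA]012201

The machine reaches the accept state sA and halts.

Final tape (ignoring leading/trailing blanks): 012201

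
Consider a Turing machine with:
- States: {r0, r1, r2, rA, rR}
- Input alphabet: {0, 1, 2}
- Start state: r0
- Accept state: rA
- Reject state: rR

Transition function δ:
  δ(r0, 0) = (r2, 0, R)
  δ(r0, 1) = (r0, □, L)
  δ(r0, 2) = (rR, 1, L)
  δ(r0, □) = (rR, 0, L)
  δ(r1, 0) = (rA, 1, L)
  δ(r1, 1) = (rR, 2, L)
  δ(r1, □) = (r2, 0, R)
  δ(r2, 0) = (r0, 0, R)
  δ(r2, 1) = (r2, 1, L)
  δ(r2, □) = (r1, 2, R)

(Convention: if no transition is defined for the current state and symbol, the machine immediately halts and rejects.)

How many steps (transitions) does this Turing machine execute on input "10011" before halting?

Execution trace:
Initial: [r0]10011
Step 1: δ(r0, 1) = (r0, □, L) → [r0]□□0011
Step 2: δ(r0, □) = (rR, 0, L) → [rR]□0□0011

The machine reaches the reject state rR and halts.

The machine executed 2 steps before halting.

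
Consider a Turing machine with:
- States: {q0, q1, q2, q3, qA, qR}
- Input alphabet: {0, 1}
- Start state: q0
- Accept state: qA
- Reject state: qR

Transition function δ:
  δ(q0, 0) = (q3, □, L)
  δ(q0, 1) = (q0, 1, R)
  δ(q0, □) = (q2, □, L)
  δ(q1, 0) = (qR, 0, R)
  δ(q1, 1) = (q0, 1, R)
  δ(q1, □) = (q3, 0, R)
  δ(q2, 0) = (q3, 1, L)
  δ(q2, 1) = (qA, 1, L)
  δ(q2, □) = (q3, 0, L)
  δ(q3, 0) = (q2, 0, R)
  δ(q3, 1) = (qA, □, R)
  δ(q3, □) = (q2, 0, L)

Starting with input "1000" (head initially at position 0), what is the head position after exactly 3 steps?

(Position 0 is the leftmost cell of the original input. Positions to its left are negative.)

Execution trace (head position shown):
Step 0: [q0]1000  (head at position 0)
Step 1: move right → 1[q0]000  (head at position 1)
Step 2: move left → [q3]1□00  (head at position 0)
Step 3: move right → □[qA]□00  (head at position 1)

After 3 steps, the head is at position 1.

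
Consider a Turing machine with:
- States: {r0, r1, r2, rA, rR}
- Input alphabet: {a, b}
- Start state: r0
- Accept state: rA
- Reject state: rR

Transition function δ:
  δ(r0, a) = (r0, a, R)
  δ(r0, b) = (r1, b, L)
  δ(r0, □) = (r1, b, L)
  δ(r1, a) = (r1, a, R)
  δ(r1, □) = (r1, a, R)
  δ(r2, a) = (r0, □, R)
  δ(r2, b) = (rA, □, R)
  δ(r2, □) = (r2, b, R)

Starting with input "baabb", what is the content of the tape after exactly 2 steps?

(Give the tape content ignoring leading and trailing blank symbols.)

Execution trace:
Initial: [r0]baabb
Step 1: δ(r0, b) = (r1, b, L) → [r1]□baabb
Step 2: δ(r1, □) = (r1, a, R) → a[r1]baabb

No transition is defined for δ(r1, b). By convention the machine halts and rejects.

After 2 steps, the tape (ignoring leading/trailing blanks) is: abaabb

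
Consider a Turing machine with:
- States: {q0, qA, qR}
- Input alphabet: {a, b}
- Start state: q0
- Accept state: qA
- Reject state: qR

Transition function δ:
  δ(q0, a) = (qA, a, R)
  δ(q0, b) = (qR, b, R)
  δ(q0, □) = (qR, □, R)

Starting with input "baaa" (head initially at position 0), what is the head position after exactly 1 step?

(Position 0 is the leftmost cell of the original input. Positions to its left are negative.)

Execution trace (head position shown):
Step 0: [q0]baaa  (head at position 0)
Step 1: move right → b[qR]aaa  (head at position 1)

After 1 step, the head is at position 1.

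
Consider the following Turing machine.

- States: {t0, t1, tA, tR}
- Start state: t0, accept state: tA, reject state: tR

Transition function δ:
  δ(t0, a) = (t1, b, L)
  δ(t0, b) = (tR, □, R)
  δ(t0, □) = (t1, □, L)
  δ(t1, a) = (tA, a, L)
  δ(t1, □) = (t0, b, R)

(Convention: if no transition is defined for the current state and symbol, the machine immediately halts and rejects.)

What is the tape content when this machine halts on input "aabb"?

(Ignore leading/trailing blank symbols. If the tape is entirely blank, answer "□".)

Execution trace:
Initial: [t0]aabb
Step 1: δ(t0, a) = (t1, b, L) → [t1]□babb
Step 2: δ(t1, □) = (t0, b, R) → b[t0]babb
Step 3: δ(t0, b) = (tR, □, R) → b□[tR]abb

The machine reaches the reject state tR and halts.

Final tape (ignoring leading/trailing blanks): b□abb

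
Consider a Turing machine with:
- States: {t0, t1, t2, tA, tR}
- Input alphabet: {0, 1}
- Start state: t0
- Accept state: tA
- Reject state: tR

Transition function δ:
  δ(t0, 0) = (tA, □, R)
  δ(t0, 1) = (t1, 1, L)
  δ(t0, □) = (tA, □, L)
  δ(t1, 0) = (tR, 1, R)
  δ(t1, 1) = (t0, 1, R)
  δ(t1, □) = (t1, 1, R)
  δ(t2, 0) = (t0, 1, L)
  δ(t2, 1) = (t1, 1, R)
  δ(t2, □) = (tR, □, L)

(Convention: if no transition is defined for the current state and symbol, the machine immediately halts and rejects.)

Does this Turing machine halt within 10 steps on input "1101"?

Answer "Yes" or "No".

Execution trace:
Initial: [t0]1101
Step 1: δ(t0, 1) = (t1, 1, L) → [t1]□1101
Step 2: δ(t1, □) = (t1, 1, R) → 1[t1]1101
Step 3: δ(t1, 1) = (t0, 1, R) → 11[t0]101
Step 4: δ(t0, 1) = (t1, 1, L) → 1[t1]1101
Step 5: δ(t1, 1) = (t0, 1, R) → 11[t0]101
Step 6: δ(t0, 1) = (t1, 1, L) → 1[t1]1101
Step 7: δ(t1, 1) = (t0, 1, R) → 11[t0]101
Step 8: δ(t0, 1) = (t1, 1, L) → 1[t1]1101
Step 9: δ(t1, 1) = (t0, 1, R) → 11[t0]101
Step 10: δ(t0, 1) = (t1, 1, L) → 1[t1]1101

The machine has not reached a halting state after 10 steps.
The machine did not halt within the 10-step bound.

Answer: No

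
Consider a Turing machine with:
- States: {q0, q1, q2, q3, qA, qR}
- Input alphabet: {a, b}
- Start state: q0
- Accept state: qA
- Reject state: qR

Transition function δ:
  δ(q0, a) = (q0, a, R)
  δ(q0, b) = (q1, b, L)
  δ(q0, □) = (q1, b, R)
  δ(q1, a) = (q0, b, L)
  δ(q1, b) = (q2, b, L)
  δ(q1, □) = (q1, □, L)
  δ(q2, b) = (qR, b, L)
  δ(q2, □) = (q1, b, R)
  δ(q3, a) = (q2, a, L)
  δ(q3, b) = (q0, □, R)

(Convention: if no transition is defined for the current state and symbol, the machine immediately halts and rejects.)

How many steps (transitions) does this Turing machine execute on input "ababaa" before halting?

Execution trace:
Initial: [q0]ababaa
Step 1: δ(q0, a) = (q0, a, R) → a[q0]babaa
Step 2: δ(q0, b) = (q1, b, L) → [q1]ababaa
Step 3: δ(q1, a) = (q0, b, L) → [q0]□bbabaa
Step 4: δ(q0, □) = (q1, b, R) → b[q1]bbabaa
Step 5: δ(q1, b) = (q2, b, L) → [q2]bbbabaa
Step 6: δ(q2, b) = (qR, b, L) → [qR]□bbbabaa

The machine reaches the reject state qR and halts.

The machine executed 6 steps before halting.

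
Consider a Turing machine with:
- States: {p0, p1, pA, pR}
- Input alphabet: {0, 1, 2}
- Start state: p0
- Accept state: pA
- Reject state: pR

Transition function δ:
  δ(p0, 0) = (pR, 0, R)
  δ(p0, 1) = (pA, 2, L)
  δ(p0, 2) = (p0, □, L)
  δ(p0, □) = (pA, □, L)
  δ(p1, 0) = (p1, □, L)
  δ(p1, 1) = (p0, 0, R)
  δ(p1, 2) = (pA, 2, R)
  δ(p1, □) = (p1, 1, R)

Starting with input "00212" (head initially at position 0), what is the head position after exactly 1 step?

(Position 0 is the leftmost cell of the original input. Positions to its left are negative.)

Execution trace (head position shown):
Step 0: [p0]00212  (head at position 0)
Step 1: move right → 0[pR]0212  (head at position 1)

After 1 step, the head is at position 1.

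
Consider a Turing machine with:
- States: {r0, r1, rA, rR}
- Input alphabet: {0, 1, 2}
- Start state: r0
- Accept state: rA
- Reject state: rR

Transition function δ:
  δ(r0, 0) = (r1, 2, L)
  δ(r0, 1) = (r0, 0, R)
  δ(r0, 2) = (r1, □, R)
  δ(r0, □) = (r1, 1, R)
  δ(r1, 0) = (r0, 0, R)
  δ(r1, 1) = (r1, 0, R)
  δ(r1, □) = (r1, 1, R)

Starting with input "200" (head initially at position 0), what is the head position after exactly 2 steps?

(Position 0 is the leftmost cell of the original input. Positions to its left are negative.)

Execution trace (head position shown):
Step 0: [r0]200  (head at position 0)
Step 1: move right → □[r1]00  (head at position 1)
Step 2: move right → □0[r0]0  (head at position 2)

After 2 steps, the head is at position 2.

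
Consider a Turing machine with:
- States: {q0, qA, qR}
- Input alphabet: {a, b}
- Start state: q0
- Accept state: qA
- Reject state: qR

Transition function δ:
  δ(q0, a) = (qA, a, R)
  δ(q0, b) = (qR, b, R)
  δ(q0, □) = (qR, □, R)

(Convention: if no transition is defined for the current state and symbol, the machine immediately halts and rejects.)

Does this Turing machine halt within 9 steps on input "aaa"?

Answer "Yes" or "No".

Execution trace:
Initial: [q0]aaa
Step 1: δ(q0, a) = (qA, a, R) → a[qA]aa

The machine reaches the accept state qA and halts.
The machine halted after 1 step (within the 9-step bound).

Answer: Yes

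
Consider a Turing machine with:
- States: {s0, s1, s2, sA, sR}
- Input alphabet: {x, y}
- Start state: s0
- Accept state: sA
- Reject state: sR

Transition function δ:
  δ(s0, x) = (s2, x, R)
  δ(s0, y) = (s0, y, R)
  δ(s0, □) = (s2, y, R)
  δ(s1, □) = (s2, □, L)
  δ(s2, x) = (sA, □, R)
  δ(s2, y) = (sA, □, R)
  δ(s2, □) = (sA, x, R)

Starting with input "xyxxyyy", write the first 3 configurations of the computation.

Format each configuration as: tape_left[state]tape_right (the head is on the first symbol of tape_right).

Transitions applied:
Step 1: δ(s0, x) = (s2, x, R)
Step 2: δ(s2, y) = (sA, □, R)

The first 3 configurations are:
[s0]xyxxyyy ⊢ x[s2]yxxyyy ⊢ x□[sA]xxyyy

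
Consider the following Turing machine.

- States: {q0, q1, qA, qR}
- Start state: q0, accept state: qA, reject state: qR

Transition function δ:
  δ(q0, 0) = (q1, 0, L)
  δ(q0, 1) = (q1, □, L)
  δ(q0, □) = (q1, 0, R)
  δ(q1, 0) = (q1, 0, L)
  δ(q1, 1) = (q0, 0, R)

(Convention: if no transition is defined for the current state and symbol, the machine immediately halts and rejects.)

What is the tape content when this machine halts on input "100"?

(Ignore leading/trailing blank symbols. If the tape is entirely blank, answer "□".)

Execution trace:
Initial: [q0]100
Step 1: δ(q0, 1) = (q1, □, L) → [q1]□□00

No transition is defined for δ(q1, □). By convention the machine halts and rejects.

Final tape (ignoring leading/trailing blanks): 00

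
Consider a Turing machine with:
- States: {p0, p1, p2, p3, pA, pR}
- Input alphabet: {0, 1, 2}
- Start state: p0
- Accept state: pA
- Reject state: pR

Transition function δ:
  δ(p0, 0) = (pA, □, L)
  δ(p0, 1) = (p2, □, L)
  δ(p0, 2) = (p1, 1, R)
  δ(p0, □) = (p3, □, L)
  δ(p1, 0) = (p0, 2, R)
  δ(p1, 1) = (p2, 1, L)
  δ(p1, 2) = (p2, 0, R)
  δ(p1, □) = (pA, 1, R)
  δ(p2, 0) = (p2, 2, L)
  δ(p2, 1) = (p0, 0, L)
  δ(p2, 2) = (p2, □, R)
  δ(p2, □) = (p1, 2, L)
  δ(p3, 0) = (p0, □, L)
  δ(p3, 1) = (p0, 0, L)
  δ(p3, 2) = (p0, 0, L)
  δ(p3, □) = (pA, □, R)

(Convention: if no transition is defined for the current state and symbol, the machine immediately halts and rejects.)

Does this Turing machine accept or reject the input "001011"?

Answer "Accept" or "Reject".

Execution trace:
Initial: [p0]001011
Step 1: δ(p0, 0) = (pA, □, L) → [pA]□□01011

The machine reaches the accept state pA and halts.

Answer: Accept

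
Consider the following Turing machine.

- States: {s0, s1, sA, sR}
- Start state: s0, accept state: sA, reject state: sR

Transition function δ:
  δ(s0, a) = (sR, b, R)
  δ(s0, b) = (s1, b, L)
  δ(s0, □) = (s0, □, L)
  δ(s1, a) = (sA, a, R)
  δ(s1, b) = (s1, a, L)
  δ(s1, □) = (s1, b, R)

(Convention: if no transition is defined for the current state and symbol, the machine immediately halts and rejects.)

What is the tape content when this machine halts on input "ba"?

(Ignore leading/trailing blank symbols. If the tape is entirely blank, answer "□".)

Execution trace:
Initial: [s0]ba
Step 1: δ(s0, b) = (s1, b, L) → [s1]□ba
Step 2: δ(s1, □) = (s1, b, R) → b[s1]ba
Step 3: δ(s1, b) = (s1, a, L) → [s1]baa
Step 4: δ(s1, b) = (s1, a, L) → [s1]□aaa
Step 5: δ(s1, □) = (s1, b, R) → b[s1]aaa
Step 6: δ(s1, a) = (sA, a, R) → ba[sA]aa

The machine reaches the accept state sA and halts.

Final tape (ignoring leading/trailing blanks): baaa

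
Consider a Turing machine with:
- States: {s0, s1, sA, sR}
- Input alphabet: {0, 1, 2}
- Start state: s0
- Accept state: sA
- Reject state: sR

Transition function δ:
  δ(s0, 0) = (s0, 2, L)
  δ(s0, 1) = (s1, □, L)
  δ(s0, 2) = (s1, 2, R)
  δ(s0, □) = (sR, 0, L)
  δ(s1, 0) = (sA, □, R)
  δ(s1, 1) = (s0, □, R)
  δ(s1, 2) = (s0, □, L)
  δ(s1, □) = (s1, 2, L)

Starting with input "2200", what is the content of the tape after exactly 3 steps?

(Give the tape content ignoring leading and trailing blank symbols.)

Execution trace:
Initial: [s0]2200
Step 1: δ(s0, 2) = (s1, 2, R) → 2[s1]200
Step 2: δ(s1, 2) = (s0, □, L) → [s0]2□00
Step 3: δ(s0, 2) = (s1, 2, R) → 2[s1]□00

After 3 steps, the tape (ignoring leading/trailing blanks) is: 2□00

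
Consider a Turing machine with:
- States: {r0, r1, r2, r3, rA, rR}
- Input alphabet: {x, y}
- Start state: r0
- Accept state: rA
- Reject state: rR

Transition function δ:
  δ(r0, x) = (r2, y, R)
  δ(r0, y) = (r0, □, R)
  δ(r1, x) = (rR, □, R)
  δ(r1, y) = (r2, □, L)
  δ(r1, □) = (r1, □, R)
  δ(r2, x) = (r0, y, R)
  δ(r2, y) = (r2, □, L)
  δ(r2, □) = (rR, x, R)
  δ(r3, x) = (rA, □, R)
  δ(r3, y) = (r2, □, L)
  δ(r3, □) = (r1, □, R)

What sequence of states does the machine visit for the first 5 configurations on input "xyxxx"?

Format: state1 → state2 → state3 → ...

Execution trace:
Initial: [r0]xyxxx
Step 1: δ(r0, x) = (r2, y, R) → y[r2]yxxx
Step 2: δ(r2, y) = (r2, □, L) → [r2]y□xxx
Step 3: δ(r2, y) = (r2, □, L) → [r2]□□□xxx
Step 4: δ(r2, □) = (rR, x, R) → x[rR]□□xxx

The machine reaches the reject state rR and halts.

State sequence: r0 → r2 → r2 → r2 → rR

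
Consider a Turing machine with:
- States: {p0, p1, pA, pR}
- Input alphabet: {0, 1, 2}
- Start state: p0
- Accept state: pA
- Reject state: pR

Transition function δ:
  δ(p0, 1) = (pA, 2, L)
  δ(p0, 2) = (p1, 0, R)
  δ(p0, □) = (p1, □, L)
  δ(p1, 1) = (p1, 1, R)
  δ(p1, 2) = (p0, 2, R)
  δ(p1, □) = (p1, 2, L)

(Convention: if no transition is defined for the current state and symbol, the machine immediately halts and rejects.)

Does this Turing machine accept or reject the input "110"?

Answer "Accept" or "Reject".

Execution trace:
Initial: [p0]110
Step 1: δ(p0, 1) = (pA, 2, L) → [pA]□210

The machine reaches the accept state pA and halts.

Answer: Accept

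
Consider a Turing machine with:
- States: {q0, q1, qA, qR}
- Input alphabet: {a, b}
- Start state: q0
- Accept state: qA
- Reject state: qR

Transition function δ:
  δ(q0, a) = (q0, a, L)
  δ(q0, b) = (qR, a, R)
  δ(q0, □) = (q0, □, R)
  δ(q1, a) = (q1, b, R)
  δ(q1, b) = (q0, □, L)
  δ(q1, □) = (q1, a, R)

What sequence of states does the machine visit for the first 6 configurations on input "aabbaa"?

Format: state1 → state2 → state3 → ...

Execution trace:
Initial: [q0]aabbaa
Step 1: δ(q0, a) = (q0, a, L) → [q0]□aabbaa
Step 2: δ(q0, □) = (q0, □, R) → □[q0]aabbaa
Step 3: δ(q0, a) = (q0, a, L) → [q0]□aabbaa
Step 4: δ(q0, □) = (q0, □, R) → □[q0]aabbaa
Step 5: δ(q0, a) = (q0, a, L) → [q0]□aabbaa

State sequence: q0 → q0 → q0 → q0 → q0 → q0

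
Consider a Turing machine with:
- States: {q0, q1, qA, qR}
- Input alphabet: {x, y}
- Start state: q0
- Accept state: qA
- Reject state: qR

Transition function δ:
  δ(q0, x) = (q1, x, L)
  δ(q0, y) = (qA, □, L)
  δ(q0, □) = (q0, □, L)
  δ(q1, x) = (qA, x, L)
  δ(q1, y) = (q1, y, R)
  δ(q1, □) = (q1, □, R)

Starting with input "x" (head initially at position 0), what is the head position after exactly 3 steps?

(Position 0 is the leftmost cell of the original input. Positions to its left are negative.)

Execution trace (head position shown):
Step 0: [q0]x  (head at position 0)
Step 1: move left → [q1]□x  (head at position -1)
Step 2: move right → □[q1]x  (head at position 0)
Step 3: move left → [qA]□x  (head at position -1)

After 3 steps, the head is at position -1.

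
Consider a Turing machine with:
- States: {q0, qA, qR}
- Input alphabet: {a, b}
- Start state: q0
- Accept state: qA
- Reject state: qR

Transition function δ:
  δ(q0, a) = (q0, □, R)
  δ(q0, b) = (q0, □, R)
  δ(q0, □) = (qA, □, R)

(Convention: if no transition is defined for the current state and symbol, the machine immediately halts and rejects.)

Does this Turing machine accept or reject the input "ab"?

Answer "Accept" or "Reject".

Execution trace:
Initial: [q0]ab
Step 1: δ(q0, a) = (q0, □, R) → □[q0]b
Step 2: δ(q0, b) = (q0, □, R) → □□[q0]□
Step 3: δ(q0, □) = (qA, □, R) → □□□[qA]□

The machine reaches the accept state qA and halts.

Answer: Accept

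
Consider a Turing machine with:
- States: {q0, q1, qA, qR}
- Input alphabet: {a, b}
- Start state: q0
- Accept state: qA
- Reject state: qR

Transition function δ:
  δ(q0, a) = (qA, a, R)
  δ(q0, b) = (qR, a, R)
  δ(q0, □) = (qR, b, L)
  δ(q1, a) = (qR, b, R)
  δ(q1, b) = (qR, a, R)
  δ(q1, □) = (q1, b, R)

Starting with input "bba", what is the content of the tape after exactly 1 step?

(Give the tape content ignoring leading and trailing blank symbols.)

Execution trace:
Initial: [q0]bba
Step 1: δ(q0, b) = (qR, a, R) → a[qR]ba

The machine reaches the reject state qR and halts.

After 1 step, the tape (ignoring leading/trailing blanks) is: aba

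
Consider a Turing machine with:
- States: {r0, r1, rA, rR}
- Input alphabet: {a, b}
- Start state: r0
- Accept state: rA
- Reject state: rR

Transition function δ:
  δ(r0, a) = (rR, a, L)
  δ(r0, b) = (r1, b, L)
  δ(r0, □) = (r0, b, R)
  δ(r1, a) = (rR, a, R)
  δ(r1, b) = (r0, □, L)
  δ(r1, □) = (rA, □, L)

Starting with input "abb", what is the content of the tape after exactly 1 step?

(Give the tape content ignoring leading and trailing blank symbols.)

Execution trace:
Initial: [r0]abb
Step 1: δ(r0, a) = (rR, a, L) → [rR]□abb

The machine reaches the reject state rR and halts.

After 1 step, the tape (ignoring leading/trailing blanks) is: abb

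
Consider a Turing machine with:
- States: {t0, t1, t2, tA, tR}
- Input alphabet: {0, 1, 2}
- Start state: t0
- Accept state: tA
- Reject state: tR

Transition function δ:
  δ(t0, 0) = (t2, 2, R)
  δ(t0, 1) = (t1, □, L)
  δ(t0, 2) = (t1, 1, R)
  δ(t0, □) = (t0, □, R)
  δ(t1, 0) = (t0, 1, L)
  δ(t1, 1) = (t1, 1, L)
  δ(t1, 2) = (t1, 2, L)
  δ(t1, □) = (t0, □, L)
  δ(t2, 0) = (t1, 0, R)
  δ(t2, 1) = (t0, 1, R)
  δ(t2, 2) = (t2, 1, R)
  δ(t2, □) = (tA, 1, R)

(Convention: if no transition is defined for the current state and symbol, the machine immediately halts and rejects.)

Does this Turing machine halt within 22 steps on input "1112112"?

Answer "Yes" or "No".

Execution trace:
Initial: [t0]1112112
Step 1: δ(t0, 1) = (t1, □, L) → [t1]□□112112
Step 2: δ(t1, □) = (t0, □, L) → [t0]□□□112112
Step 3: δ(t0, □) = (t0, □, R) → □[t0]□□112112
Step 4: δ(t0, □) = (t0, □, R) → □□[t0]□112112
Step 5: δ(t0, □) = (t0, □, R) → □□□[t0]112112
Step 6: δ(t0, 1) = (t1, □, L) → □□[t1]□□12112
Step 7: δ(t1, □) = (t0, □, L) → □[t0]□□□12112
Step 8: δ(t0, □) = (t0, □, R) → □□[t0]□□12112
Step 9: δ(t0, □) = (t0, □, R) → □□□[t0]□12112
Step 10: δ(t0, □) = (t0, □, R) → □□□□[t0]12112
Step 11: δ(t0, 1) = (t1, □, L) → □□□[t1]□□2112
Step 12: δ(t1, □) = (t0, □, L) → □□[t0]□□□2112
Step 13: δ(t0, □) = (t0, □, R) → □□□[t0]□□2112
Step 14: δ(t0, □) = (t0, □, R) → □□□□[t0]□2112
Step 15: δ(t0, □) = (t0, □, R) → □□□□□[t0]2112
Step 16: δ(t0, 2) = (t1, 1, R) → □□□□□1[t1]112
Step 17: δ(t1, 1) = (t1, 1, L) → □□□□□[t1]1112
Step 18: δ(t1, 1) = (t1, 1, L) → □□□□[t1]□1112
Step 19: δ(t1, □) = (t0, □, L) → □□□[t0]□□1112
Step 20: δ(t0, □) = (t0, □, R) → □□□□[t0]□1112
Step 21: δ(t0, □) = (t0, □, R) → □□□□□[t0]1112
Step 22: δ(t0, 1) = (t1, □, L) → □□□□[t1]□□112

The machine has not reached a halting state after 22 steps.
The machine did not halt within the 22-step bound.

Answer: No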